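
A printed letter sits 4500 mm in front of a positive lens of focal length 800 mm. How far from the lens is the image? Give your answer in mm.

Lens equation: 1/s_i = 1/f − 1/s_o = 1/(800.0) − 1/(4500) = 0.001250 − 0.0002222 = 0.001028, so s_i = 973 mm.
The image is real, inverted and reduced, on the far side of the lens.

973 mm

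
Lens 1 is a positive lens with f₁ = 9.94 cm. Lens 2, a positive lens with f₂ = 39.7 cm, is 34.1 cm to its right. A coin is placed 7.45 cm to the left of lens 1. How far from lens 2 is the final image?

Lens 1: 1/d_i1 = 1/f₁ − 1/d_o1 = 1/(9.94) − 1/(7.45) = -0.03362, so d_i1 = -29.74 cm.
The intermediate image is 29.74 cm to the left of lens 1 (virtual), which is 34.1 − (-29.74) = 63.84 cm to the left of lens 2, so d_o2 = +63.84 cm.
Lens 2: 1/d_i2 = 1/f₂ − 1/d_o2 = 1/(39.7) − 1/(63.84) = 0.009525, so d_i2 = 105 cm.
The final image is real, 105 cm to the right of lens 2 (overall magnification ≈ -6.6).

105 cm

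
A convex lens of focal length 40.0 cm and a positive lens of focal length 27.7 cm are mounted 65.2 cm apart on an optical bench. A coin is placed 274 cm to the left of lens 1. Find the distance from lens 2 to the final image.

54.5 cm

Lens 1: 1/d_i1 = 1/f₁ − 1/d_o1 = 1/(40.0) − 1/(274) = 0.02135, so d_i1 = 46.84 cm.
The intermediate image is 46.84 cm to the right of lens 1, which is 65.2 − (46.84) = 18.36 cm to the left of lens 2, so d_o2 = +18.36 cm.
Lens 2: 1/d_i2 = 1/f₂ − 1/d_o2 = 1/(27.7) − 1/(18.36) = -0.01837, so d_i2 = -54.5 cm.
The final image is virtual, 54.5 cm to the left of lens 2 (overall magnification ≈ -0.51).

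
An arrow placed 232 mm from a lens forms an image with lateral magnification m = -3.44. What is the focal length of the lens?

m = −d_i/d_o ⇒ d_i = −m·d_o = −(-3.44)·(232) = 798.1 mm.
1/f = 1/d_o + 1/d_i = 1/(232) + 1/(798.1) = 0.005563, so f = 180 mm.
Since f is positive, the lens is converging.

f = 180 mm (converging)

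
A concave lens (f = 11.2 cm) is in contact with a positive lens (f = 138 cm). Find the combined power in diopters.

P = -8.20 D

P₁ = 1/f₁ = 1/(-0.112 m) = -8.929 D; P₂ = 1/f₂ = 1/(1.38 m) = +0.7246 D.
For thin lenses in contact, P = P₁ + P₂ = (-8.929) + (+0.7246) = -8.20 D.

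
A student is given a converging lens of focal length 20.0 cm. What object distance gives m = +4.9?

15.9 cm

m = −d_i/d_o ⇒ d_i = −m·d_o.
1/f = 1/d_o + 1/d_i = 1/d_o − 1/(m·d_o) = (1 − 1/m)/d_o, so d_o = f(1 − 1/m) = (20.00)(1 − 1/(+4.9)) = 15.9 cm.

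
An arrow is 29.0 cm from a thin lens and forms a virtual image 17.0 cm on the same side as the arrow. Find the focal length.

Virtual image ⇒ d_i = −17.0 cm.
1/f = 1/d_o + 1/d_i = 1/(29.0) + 1/(-17.0) = -0.02434, so f = -41.1 cm.
Since f is negative, the thin lens is diverging.

f = -41.1 cm (diverging)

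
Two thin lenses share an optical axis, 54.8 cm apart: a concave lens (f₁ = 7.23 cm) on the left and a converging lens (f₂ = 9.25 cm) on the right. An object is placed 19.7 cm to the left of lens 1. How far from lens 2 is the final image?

Lens 1 is diverging, so f₁ = −7.23 cm.
Lens 1: 1/d_i1 = 1/f₁ − 1/d_o1 = 1/(-7.23) − 1/(19.7) = -0.1891, so d_i1 = -5.289 cm.
The intermediate image is 5.289 cm to the left of lens 1 (virtual), which is 54.8 − (-5.289) = 60.09 cm to the left of lens 2, so d_o2 = +60.09 cm.
Lens 2: 1/d_i2 = 1/f₂ − 1/d_o2 = 1/(9.25) − 1/(60.09) = 0.09147, so d_i2 = 10.9 cm.
The final image is real, 10.9 cm to the right of lens 2 (overall magnification ≈ -0.049).

10.9 cm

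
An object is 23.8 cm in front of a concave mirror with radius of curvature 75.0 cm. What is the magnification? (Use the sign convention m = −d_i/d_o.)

m = +2.74

f = R/2 = 75.0/2 = 37.50 cm.
1/d_i = 1/f − 1/d_o = 1/(37.50) − 1/(23.8) = -0.01535, so d_i = -65.15 cm.
m = −d_i/d_o = −(-65.15)/(23.8) = +2.74.
The image is virtual, upright and enlarged, behind the mirror.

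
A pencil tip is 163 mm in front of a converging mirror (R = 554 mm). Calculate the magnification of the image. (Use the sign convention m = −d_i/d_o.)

m = +2.43

f = R/2 = 554/2 = 277.0 mm.
1/d_i = 1/f − 1/d_o = 1/(277.0) − 1/(163) = -0.002525, so d_i = -396.1 mm.
m = −d_i/d_o = −(-396.1)/(163) = +2.43.
The image is virtual, upright and enlarged, behind the mirror.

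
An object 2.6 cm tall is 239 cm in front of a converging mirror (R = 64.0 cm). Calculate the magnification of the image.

f = R/2 = 64.0/2 = 32.00 cm.
1/d_i = 1/f − 1/d_o = 1/(32.00) − 1/(239) = 0.02707, so d_i = 36.95 cm.
m = −d_i/d_o = −(36.95)/(239) = -0.155.
The image is real, inverted and reduced, in front of the mirror.

m = -0.155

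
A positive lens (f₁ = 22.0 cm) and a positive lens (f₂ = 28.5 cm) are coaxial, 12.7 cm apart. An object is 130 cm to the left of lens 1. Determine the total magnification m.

m = -0.137

Lens 1: 1/d_i1 = 1/(22.0) − 1/(130) = 0.03776, so d_i1 = 26.48 cm; m₁ = −d_i1/d_o1 = -0.2037.
d_o2 = 12.7 − (26.48) = -13.78 cm (virtual object).
Lens 2: 1/d_i2 = 1/(28.5) − 1/(-13.78) = 0.1077, so d_i2 = 9.289 cm; m₂ = −d_i2/d_o2 = +0.6741.
m = m₁·m₂ = (-0.2037)(+0.6741) = -0.137.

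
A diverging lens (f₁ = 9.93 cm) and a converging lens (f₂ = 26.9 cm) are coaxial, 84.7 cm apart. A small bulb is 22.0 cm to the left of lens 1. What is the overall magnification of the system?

f₁ = −9.93 cm (diverging).
Lens 1: 1/d_i1 = 1/(-9.93) − 1/(22.0) = -0.1462, so d_i1 = -6.842 cm; m₁ = −d_i1/d_o1 = +0.3110.
d_o2 = 84.7 − (-6.842) = 91.54 cm.
Lens 2: 1/d_i2 = 1/(26.9) − 1/(91.54) = 0.02625, so d_i2 = 38.09 cm; m₂ = −d_i2/d_o2 = -0.4162.
m = m₁·m₂ = (+0.3110)(-0.4162) = -0.129.

m = -0.129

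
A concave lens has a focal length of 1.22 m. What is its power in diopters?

P = -0.820 D

For a concave lens, f = −1.22 m.
P = 1/f = 1/(-1.22 m) = -0.820 D.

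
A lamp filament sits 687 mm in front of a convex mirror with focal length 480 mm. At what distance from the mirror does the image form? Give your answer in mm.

283 mm

For a convex mirror, f = -480 mm.
Mirror equation: 1/v = 1/f − 1/u = 1/(-480.0) − 1/(687) = -0.002083 − 0.001456 = -0.003539, so v = -283 mm.
The image is virtual, upright and reduced, behind the mirror.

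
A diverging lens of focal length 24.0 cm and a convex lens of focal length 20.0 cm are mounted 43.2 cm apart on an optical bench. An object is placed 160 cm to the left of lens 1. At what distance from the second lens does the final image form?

29.1 cm

Lens 1 is diverging, so f₁ = −24.0 cm.
Lens 1: 1/d_i1 = 1/f₁ − 1/d_o1 = 1/(-24.0) − 1/(160) = -0.04792, so d_i1 = -20.87 cm.
The intermediate image is 20.87 cm to the left of lens 1 (virtual), which is 43.2 − (-20.87) = 64.07 cm to the left of lens 2, so d_o2 = +64.07 cm.
Lens 2: 1/d_i2 = 1/f₂ − 1/d_o2 = 1/(20.0) − 1/(64.07) = 0.03439, so d_i2 = 29.1 cm.
The final image is real, 29.1 cm to the right of lens 2 (overall magnification ≈ -0.059).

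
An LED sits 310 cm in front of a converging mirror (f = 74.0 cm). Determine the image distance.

Mirror equation: 1/s_i = 1/f − 1/s_o = 1/(74.00) − 1/(310) = 0.01351 − 0.003226 = 0.01029, so s_i = 97.2 cm.
The image is real, inverted and reduced, in front of the mirror.

97.2 cm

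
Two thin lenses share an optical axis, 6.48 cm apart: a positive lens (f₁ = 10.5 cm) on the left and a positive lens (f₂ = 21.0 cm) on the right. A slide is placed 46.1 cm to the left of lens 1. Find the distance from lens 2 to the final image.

5.32 cm

Lens 1: 1/d_i1 = 1/f₁ − 1/d_o1 = 1/(10.5) − 1/(46.1) = 0.07355, so d_i1 = 13.60 cm.
The intermediate image is 13.60 cm to the right of lens 1, which lies 7.120 cm to the right of lens 2 — a virtual object — so d_o2 = −7.120 cm.
Lens 2: 1/d_i2 = 1/f₂ − 1/d_o2 = 1/(21.0) − 1/(-7.120) = 0.1881, so d_i2 = 5.32 cm.
The final image is real, 5.32 cm to the right of lens 2 (overall magnification ≈ -0.22).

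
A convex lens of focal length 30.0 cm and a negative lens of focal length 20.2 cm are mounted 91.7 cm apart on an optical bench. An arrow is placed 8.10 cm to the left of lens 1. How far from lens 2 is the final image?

Lens 1: 1/d_i1 = 1/f₁ − 1/d_o1 = 1/(30.0) − 1/(8.10) = -0.09012, so d_i1 = -11.10 cm.
The intermediate image is 11.10 cm to the left of lens 1 (virtual), which is 91.7 − (-11.10) = 102.8 cm to the left of lens 2, so d_o2 = +102.8 cm.
Lens 2 is diverging, so f₂ = −20.2 cm.
Lens 2: 1/d_i2 = 1/f₂ − 1/d_o2 = 1/(-20.2) − 1/(102.8) = -0.05923, so d_i2 = -16.9 cm.
The final image is virtual, 16.9 cm to the left of lens 2 (overall magnification ≈ 0.22).

16.9 cm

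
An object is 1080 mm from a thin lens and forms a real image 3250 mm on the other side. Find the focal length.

f = 811 mm (converging)

Real image ⇒ d_i = +3250 mm.
1/f = 1/d_o + 1/d_i = 1/(1080) + 1/(3250) = 0.001234, so f = 811 mm.
Since f is positive, the thin lens is converging.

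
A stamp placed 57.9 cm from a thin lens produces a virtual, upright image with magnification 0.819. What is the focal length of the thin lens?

f = -262 cm (diverging)

m = −d_i/d_o ⇒ d_i = −m·d_o = −(+0.819)·(57.9) = -47.42 cm.
1/f = 1/d_o + 1/d_i = 1/(57.9) + 1/(-47.42) = -0.003817, so f = -262 cm.
Since f is negative, the thin lens is diverging.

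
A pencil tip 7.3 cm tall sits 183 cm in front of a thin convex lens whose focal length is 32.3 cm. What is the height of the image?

1.56 cm

1/d_i = 1/f − 1/d_o = 1/(32.30) − 1/(183) = 0.02550, so d_i = 39.22 cm.
m = −d_i/d_o = -0.2143.
|h_i| = |m|·h_o = 0.2143 × 7.3 = 1.56 cm. The image is real, inverted and reduced, on the far side of the lens.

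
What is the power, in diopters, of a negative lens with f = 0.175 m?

For a negative lens, f = −0.175 m.
P = 1/f = 1/(-0.175 m) = -5.71 D.

P = -5.71 D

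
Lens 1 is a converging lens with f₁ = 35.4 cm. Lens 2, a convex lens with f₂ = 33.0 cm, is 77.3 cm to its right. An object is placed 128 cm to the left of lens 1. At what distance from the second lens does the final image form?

Lens 1: 1/d_i1 = 1/f₁ − 1/d_o1 = 1/(35.4) − 1/(128) = 0.02044, so d_i1 = 48.93 cm.
The intermediate image is 48.93 cm to the right of lens 1, which is 77.3 − (48.93) = 28.37 cm to the left of lens 2, so d_o2 = +28.37 cm.
Lens 2: 1/d_i2 = 1/f₂ − 1/d_o2 = 1/(33.0) − 1/(28.37) = -0.004945, so d_i2 = -202 cm.
The final image is virtual, 202 cm to the left of lens 2 (overall magnification ≈ -2.7).

202 cm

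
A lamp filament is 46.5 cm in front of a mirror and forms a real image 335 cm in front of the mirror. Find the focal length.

Real image ⇒ d_i = +335 cm.
1/f = 1/d_o + 1/d_i = 1/(46.5) + 1/(335) = 0.02449, so f = 40.8 cm.
Since f is positive, the mirror is concave.

f = 40.8 cm (concave)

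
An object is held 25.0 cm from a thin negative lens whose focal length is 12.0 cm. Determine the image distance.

For a negative lens, f = -12.0 cm.
Thin-lens equation: 1/s_i = 1/f − 1/s_o = 1/(-12.00) − 1/(25.0) = -0.08333 − 0.04000 = -0.1233, so s_i = -8.11 cm.
The image is virtual, upright and reduced, on the same side as the object.

8.11 cm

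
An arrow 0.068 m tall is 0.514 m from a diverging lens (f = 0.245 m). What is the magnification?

m = +0.323

For a diverging lens, f = -0.245 m.
1/d_i = 1/f − 1/d_o = 1/(-0.2450) − 1/(0.514) = -6.027, so d_i = -0.1659 m.
m = −d_i/d_o = −(-0.1659)/(0.514) = +0.323.
The image is virtual, upright and reduced, on the same side as the object.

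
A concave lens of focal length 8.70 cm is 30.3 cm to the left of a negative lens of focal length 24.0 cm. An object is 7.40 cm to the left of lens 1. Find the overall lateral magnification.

f₁ = −8.70 cm (diverging).
Lens 1: 1/d_i1 = 1/(-8.70) − 1/(7.40) = -0.2501, so d_i1 = -3.999 cm; m₁ = −d_i1/d_o1 = +0.5404.
d_o2 = 30.3 − (-3.999) = 34.30 cm.
f₂ = −24.0 cm (diverging).
Lens 2: 1/d_i2 = 1/(-24.0) − 1/(34.30) = -0.07082, so d_i2 = -14.12 cm; m₂ = −d_i2/d_o2 = +0.4117.
m = m₁·m₂ = (+0.5404)(+0.4117) = +0.222.

m = +0.222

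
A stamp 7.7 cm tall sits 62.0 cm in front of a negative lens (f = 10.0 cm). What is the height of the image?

For a negative lens, f = -10.0 cm.
1/d_i = 1/f − 1/d_o = 1/(-10.00) − 1/(62.0) = -0.1161, so d_i = -8.611 cm.
m = −d_i/d_o = +0.1389.
|h_i| = |m|·h_o = 0.1389 × 7.7 = 1.07 cm. The image is virtual, upright and reduced, on the same side as the object.

1.07 cm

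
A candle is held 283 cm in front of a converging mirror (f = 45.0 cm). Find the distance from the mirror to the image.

Mirror equation: 1/s_i = 1/f − 1/s_o = 1/(45.00) − 1/(283) = 0.02222 − 0.003534 = 0.01869, so s_i = 53.5 cm.
The image is real, inverted and reduced, in front of the mirror.

53.5 cm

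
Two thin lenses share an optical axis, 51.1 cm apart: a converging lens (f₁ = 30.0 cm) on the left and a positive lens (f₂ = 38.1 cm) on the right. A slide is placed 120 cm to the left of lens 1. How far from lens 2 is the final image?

Lens 1: 1/d_i1 = 1/f₁ − 1/d_o1 = 1/(30.0) − 1/(120) = 0.02500, so d_i1 = 40.00 cm.
The intermediate image is 40.00 cm to the right of lens 1, which is 51.1 − (40.00) = 11.10 cm to the left of lens 2, so d_o2 = +11.10 cm.
Lens 2: 1/d_i2 = 1/f₂ − 1/d_o2 = 1/(38.1) − 1/(11.10) = -0.06384, so d_i2 = -15.7 cm.
The final image is virtual, 15.7 cm to the left of lens 2 (overall magnification ≈ -0.47).

15.7 cm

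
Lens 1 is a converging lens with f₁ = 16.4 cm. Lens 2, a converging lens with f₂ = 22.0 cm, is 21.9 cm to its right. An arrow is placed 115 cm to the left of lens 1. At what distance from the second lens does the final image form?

3.17 cm

Lens 1: 1/d_i1 = 1/f₁ − 1/d_o1 = 1/(16.4) − 1/(115) = 0.05228, so d_i1 = 19.13 cm.
The intermediate image is 19.13 cm to the right of lens 1, which is 21.9 − (19.13) = 2.770 cm to the left of lens 2, so d_o2 = +2.770 cm.
Lens 2: 1/d_i2 = 1/f₂ − 1/d_o2 = 1/(22.0) − 1/(2.770) = -0.3156, so d_i2 = -3.17 cm.
The final image is virtual, 3.17 cm to the left of lens 2 (overall magnification ≈ -0.19).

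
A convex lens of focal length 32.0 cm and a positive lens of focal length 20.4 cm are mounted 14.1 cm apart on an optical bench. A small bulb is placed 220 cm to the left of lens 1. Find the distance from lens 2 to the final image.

10.9 cm

Lens 1: 1/d_i1 = 1/f₁ − 1/d_o1 = 1/(32.0) − 1/(220) = 0.02670, so d_i1 = 37.45 cm.
The intermediate image is 37.45 cm to the right of lens 1, which lies 23.35 cm to the right of lens 2 — a virtual object — so d_o2 = −23.35 cm.
Lens 2: 1/d_i2 = 1/f₂ − 1/d_o2 = 1/(20.4) − 1/(-23.35) = 0.09185, so d_i2 = 10.9 cm.
The final image is real, 10.9 cm to the right of lens 2 (overall magnification ≈ -0.079).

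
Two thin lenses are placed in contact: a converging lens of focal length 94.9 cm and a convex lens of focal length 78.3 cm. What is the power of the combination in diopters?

P = +2.33 D

P₁ = 1/f₁ = 1/(0.949 m) = +1.054 D; P₂ = 1/f₂ = 1/(0.783 m) = +1.277 D.
For thin lenses in contact, P = P₁ + P₂ = (+1.054) + (+1.277) = +2.33 D.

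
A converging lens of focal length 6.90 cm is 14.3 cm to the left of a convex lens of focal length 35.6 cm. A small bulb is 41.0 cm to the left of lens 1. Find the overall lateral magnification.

Lens 1: 1/d_i1 = 1/(6.90) − 1/(41.0) = 0.1205, so d_i1 = 8.296 cm; m₁ = −d_i1/d_o1 = -0.2023.
d_o2 = 14.3 − (8.296) = 6.004 cm.
Lens 2: 1/d_i2 = 1/(35.6) − 1/(6.004) = -0.1385, so d_i2 = -7.222 cm; m₂ = −d_i2/d_o2 = +1.203.
m = m₁·m₂ = (-0.2023)(+1.203) = -0.243.

m = -0.243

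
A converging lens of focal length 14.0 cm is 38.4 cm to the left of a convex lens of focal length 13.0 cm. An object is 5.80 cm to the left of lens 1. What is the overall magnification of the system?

m = -0.629

Lens 1: 1/d_i1 = 1/(14.0) − 1/(5.80) = -0.1010, so d_i1 = -9.902 cm; m₁ = −d_i1/d_o1 = +1.707.
d_o2 = 38.4 − (-9.902) = 48.30 cm.
Lens 2: 1/d_i2 = 1/(13.0) − 1/(48.30) = 0.05622, so d_i2 = 17.79 cm; m₂ = −d_i2/d_o2 = -0.3683.
m = m₁·m₂ = (+1.707)(-0.3683) = -0.629.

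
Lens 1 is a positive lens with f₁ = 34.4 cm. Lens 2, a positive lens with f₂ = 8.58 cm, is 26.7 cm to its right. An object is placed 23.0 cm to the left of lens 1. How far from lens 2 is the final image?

9.42 cm

Lens 1: 1/d_i1 = 1/f₁ − 1/d_o1 = 1/(34.4) − 1/(23.0) = -0.01441, so d_i1 = -69.40 cm.
The intermediate image is 69.40 cm to the left of lens 1 (virtual), which is 26.7 − (-69.40) = 96.10 cm to the left of lens 2, so d_o2 = +96.10 cm.
Lens 2: 1/d_i2 = 1/f₂ − 1/d_o2 = 1/(8.58) − 1/(96.10) = 0.1061, so d_i2 = 9.42 cm.
The final image is real, 9.42 cm to the right of lens 2 (overall magnification ≈ -0.30).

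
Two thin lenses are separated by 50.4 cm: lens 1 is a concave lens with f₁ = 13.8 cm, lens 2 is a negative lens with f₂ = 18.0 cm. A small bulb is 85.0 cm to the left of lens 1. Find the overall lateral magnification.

m = +0.0313

f₁ = −13.8 cm (diverging).
Lens 1: 1/d_i1 = 1/(-13.8) − 1/(85.0) = -0.08423, so d_i1 = -11.87 cm; m₁ = −d_i1/d_o1 = +0.1396.
d_o2 = 50.4 − (-11.87) = 62.27 cm.
f₂ = −18.0 cm (diverging).
Lens 2: 1/d_i2 = 1/(-18.0) − 1/(62.27) = -0.07161, so d_i2 = -13.96 cm; m₂ = −d_i2/d_o2 = +0.2242.
m = m₁·m₂ = (+0.1396)(+0.2242) = +0.0313.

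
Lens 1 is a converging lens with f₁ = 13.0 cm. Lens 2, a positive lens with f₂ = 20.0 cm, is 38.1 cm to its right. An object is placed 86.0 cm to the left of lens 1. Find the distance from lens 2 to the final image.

164 cm

Lens 1: 1/d_i1 = 1/f₁ − 1/d_o1 = 1/(13.0) − 1/(86.0) = 0.06530, so d_i1 = 15.32 cm.
The intermediate image is 15.32 cm to the right of lens 1, which is 38.1 − (15.32) = 22.78 cm to the left of lens 2, so d_o2 = +22.78 cm.
Lens 2: 1/d_i2 = 1/f₂ − 1/d_o2 = 1/(20.0) − 1/(22.78) = 0.006102, so d_i2 = 164 cm.
The final image is real, 164 cm to the right of lens 2 (overall magnification ≈ 1.3).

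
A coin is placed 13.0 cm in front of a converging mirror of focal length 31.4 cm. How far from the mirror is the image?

Mirror equation: 1/v = 1/f − 1/u = 1/(31.40) − 1/(13.0) = 0.03185 − 0.07692 = -0.04508, so v = -22.2 cm.
The image is virtual, upright and enlarged, behind the mirror.

22.2 cm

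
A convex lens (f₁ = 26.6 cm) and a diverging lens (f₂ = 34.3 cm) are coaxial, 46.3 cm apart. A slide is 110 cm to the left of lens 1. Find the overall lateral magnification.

Lens 1: 1/d_i1 = 1/(26.6) − 1/(110) = 0.02850, so d_i1 = 35.08 cm; m₁ = −d_i1/d_o1 = -0.3189.
d_o2 = 46.3 − (35.08) = 11.22 cm.
f₂ = −34.3 cm (diverging).
Lens 2: 1/d_i2 = 1/(-34.3) − 1/(11.22) = -0.1183, so d_i2 = -8.454 cm; m₂ = −d_i2/d_o2 = +0.7535.
m = m₁·m₂ = (-0.3189)(+0.7535) = -0.240.

m = -0.240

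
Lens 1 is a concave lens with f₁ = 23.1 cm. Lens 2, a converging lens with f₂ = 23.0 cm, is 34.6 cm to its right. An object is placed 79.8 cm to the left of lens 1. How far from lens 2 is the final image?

40.9 cm

Lens 1 is diverging, so f₁ = −23.1 cm.
Lens 1: 1/d_i1 = 1/f₁ − 1/d_o1 = 1/(-23.1) − 1/(79.8) = -0.05582, so d_i1 = -17.91 cm.
The intermediate image is 17.91 cm to the left of lens 1 (virtual), which is 34.6 − (-17.91) = 52.51 cm to the left of lens 2, so d_o2 = +52.51 cm.
Lens 2: 1/d_i2 = 1/f₂ − 1/d_o2 = 1/(23.0) − 1/(52.51) = 0.02443, so d_i2 = 40.9 cm.
The final image is real, 40.9 cm to the right of lens 2 (overall magnification ≈ -0.17).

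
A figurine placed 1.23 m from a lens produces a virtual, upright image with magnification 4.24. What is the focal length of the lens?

f = 1.61 m (converging)

m = −d_i/d_o ⇒ d_i = −m·d_o = −(+4.24)·(1.23) = -5.215 m.
1/f = 1/d_o + 1/d_i = 1/(1.23) + 1/(-5.215) = 0.6213, so f = 1.61 m.
Since f is positive, the lens is converging.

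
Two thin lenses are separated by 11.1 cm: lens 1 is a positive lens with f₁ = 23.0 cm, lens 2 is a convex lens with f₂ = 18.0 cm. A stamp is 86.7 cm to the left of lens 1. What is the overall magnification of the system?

Lens 1: 1/d_i1 = 1/(23.0) − 1/(86.7) = 0.03194, so d_i1 = 31.30 cm; m₁ = −d_i1/d_o1 = -0.3610.
d_o2 = 11.1 − (31.30) = -20.20 cm (virtual object).
Lens 2: 1/d_i2 = 1/(18.0) − 1/(-20.20) = 0.1051, so d_i2 = 9.518 cm; m₂ = −d_i2/d_o2 = +0.4712.
m = m₁·m₂ = (-0.3610)(+0.4712) = -0.170.

m = -0.170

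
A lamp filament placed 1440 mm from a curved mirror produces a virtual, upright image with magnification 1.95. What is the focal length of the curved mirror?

f = 2960 mm (concave)

m = −d_i/d_o ⇒ d_i = −m·d_o = −(+1.95)·(1440) = -2808 mm.
1/f = 1/d_o + 1/d_i = 1/(1440) + 1/(-2808) = 0.0003383, so f = 2960 mm.
Since f is positive, the curved mirror is concave.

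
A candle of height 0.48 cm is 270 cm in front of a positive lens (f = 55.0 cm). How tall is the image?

1/d_i = 1/f − 1/d_o = 1/(55.00) − 1/(270) = 0.01448, so d_i = 69.07 cm.
m = −d_i/d_o = -0.2558.
|h_i| = |m|·h_o = 0.2558 × 0.48 = 0.123 cm. The image is real, inverted and reduced, on the far side of the lens.

0.123 cm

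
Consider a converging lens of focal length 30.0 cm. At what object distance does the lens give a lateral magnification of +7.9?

m = −d_i/d_o ⇒ d_i = −m·d_o.
1/f = 1/d_o + 1/d_i = 1/d_o − 1/(m·d_o) = (1 − 1/m)/d_o, so d_o = f(1 − 1/m) = (30.00)(1 − 1/(+7.9)) = 26.2 cm.

26.2 cm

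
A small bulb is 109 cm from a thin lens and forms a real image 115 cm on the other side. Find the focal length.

Real image ⇒ d_i = +115 cm.
1/f = 1/d_o + 1/d_i = 1/(109) + 1/(115) = 0.01787, so f = 56.0 cm.
Since f is positive, the thin lens is converging.

f = 56.0 cm (converging)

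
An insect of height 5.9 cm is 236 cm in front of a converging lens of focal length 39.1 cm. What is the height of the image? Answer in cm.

1/d_i = 1/f − 1/d_o = 1/(39.10) − 1/(236) = 0.02134, so d_i = 46.86 cm.
m = −d_i/d_o = -0.1986.
|h_i| = |m|·h_o = 0.1986 × 5.9 = 1.17 cm. The image is real, inverted and reduced, on the far side of the lens.

1.17 cm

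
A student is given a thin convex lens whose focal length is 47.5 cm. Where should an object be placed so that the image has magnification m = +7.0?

m = −d_i/d_o ⇒ d_i = −m·d_o.
1/f = 1/d_o + 1/d_i = 1/d_o − 1/(m·d_o) = (1 − 1/m)/d_o, so d_o = f(1 − 1/m) = (47.50)(1 − 1/(+7.0)) = 40.7 cm.

40.7 cm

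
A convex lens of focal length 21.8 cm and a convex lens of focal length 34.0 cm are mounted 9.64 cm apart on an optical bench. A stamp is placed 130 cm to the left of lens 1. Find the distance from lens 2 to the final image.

Lens 1: 1/d_i1 = 1/f₁ − 1/d_o1 = 1/(21.8) − 1/(130) = 0.03818, so d_i1 = 26.19 cm.
The intermediate image is 26.19 cm to the right of lens 1, which lies 16.55 cm to the right of lens 2 — a virtual object — so d_o2 = −16.55 cm.
Lens 2: 1/d_i2 = 1/f₂ − 1/d_o2 = 1/(34.0) − 1/(-16.55) = 0.08983, so d_i2 = 11.1 cm.
The final image is real, 11.1 cm to the right of lens 2 (overall magnification ≈ -0.14).

11.1 cm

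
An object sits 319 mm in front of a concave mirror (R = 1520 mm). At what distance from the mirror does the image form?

550 mm

f = R/2 = 1520/2 = 760.0 mm.
Mirror equation: 1/d_i = 1/f − 1/d_o = 1/(760.0) − 1/(319) = 0.001316 − 0.003135 = -0.001819, so d_i = -550 mm.
The image is virtual, upright and enlarged, behind the mirror.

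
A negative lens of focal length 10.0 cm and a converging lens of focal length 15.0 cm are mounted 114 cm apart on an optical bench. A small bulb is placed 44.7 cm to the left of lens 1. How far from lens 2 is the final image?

Lens 1 is diverging, so f₁ = −10.0 cm.
Lens 1: 1/d_i1 = 1/f₁ − 1/d_o1 = 1/(-10.0) − 1/(44.7) = -0.1224, so d_i1 = -8.172 cm.
The intermediate image is 8.172 cm to the left of lens 1 (virtual), which is 114 − (-8.172) = 122.2 cm to the left of lens 2, so d_o2 = +122.2 cm.
Lens 2: 1/d_i2 = 1/f₂ − 1/d_o2 = 1/(15.0) − 1/(122.2) = 0.05848, so d_i2 = 17.1 cm.
The final image is real, 17.1 cm to the right of lens 2 (overall magnification ≈ -0.026).

17.1 cm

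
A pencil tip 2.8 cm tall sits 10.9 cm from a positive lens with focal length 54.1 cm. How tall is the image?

3.51 cm

1/d_i = 1/f − 1/d_o = 1/(54.10) − 1/(10.9) = -0.07326, so d_i = -13.65 cm.
m = −d_i/d_o = +1.252.
|h_i| = |m|·h_o = 1.252 × 2.8 = 3.51 cm. The image is virtual, upright and enlarged, on the same side as the object.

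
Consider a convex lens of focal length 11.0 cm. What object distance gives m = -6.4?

m = −d_i/d_o ⇒ d_i = −m·d_o.
1/f = 1/d_o + 1/d_i = 1/d_o − 1/(m·d_o) = (1 − 1/m)/d_o, so d_o = f(1 − 1/m) = (11.00)(1 − 1/(-6.4)) = 12.7 cm.

12.7 cm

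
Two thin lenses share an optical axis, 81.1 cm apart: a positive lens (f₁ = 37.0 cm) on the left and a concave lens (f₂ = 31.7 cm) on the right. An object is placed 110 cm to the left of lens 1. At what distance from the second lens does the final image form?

Lens 1: 1/d_i1 = 1/f₁ − 1/d_o1 = 1/(37.0) − 1/(110) = 0.01794, so d_i1 = 55.75 cm.
The intermediate image is 55.75 cm to the right of lens 1, which is 81.1 − (55.75) = 25.35 cm to the left of lens 2, so d_o2 = +25.35 cm.
Lens 2 is diverging, so f₂ = −31.7 cm.
Lens 2: 1/d_i2 = 1/f₂ − 1/d_o2 = 1/(-31.7) − 1/(25.35) = -0.07099, so d_i2 = -14.1 cm.
The final image is virtual, 14.1 cm to the left of lens 2 (overall magnification ≈ -0.28).

14.1 cm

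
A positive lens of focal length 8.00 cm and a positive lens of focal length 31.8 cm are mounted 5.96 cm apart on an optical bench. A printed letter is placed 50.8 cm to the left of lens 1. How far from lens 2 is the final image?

3.18 cm

Lens 1: 1/d_i1 = 1/f₁ − 1/d_o1 = 1/(8.00) − 1/(50.8) = 0.1053, so d_i1 = 9.495 cm.
The intermediate image is 9.495 cm to the right of lens 1, which lies 3.535 cm to the right of lens 2 — a virtual object — so d_o2 = −3.535 cm.
Lens 2: 1/d_i2 = 1/f₂ − 1/d_o2 = 1/(31.8) − 1/(-3.535) = 0.3143, so d_i2 = 3.18 cm.
The final image is real, 3.18 cm to the right of lens 2 (overall magnification ≈ -0.17).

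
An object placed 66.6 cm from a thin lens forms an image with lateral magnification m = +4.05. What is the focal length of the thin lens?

f = 88.4 cm (converging)

m = −d_i/d_o ⇒ d_i = −m·d_o = −(+4.05)·(66.6) = -269.7 cm.
1/f = 1/d_o + 1/d_i = 1/(66.6) + 1/(-269.7) = 0.01131, so f = 88.4 cm.
Since f is positive, the thin lens is converging.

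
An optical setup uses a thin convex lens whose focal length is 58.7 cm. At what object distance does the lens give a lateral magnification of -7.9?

m = −d_i/d_o ⇒ d_i = −m·d_o.
1/f = 1/d_o + 1/d_i = 1/d_o − 1/(m·d_o) = (1 − 1/m)/d_o, so d_o = f(1 − 1/m) = (58.70)(1 − 1/(-7.9)) = 66.1 cm.

66.1 cm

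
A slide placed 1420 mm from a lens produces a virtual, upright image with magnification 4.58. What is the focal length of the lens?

f = 1820 mm (converging)

m = −d_i/d_o ⇒ d_i = −m·d_o = −(+4.58)·(1420) = -6504 mm.
1/f = 1/d_o + 1/d_i = 1/(1420) + 1/(-6504) = 0.0005505, so f = 1820 mm.
Since f is positive, the lens is converging.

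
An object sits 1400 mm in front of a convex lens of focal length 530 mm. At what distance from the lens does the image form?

Thin-lens equation: 1/v = 1/f − 1/u = 1/(530.0) − 1/(1400) = 0.001887 − 0.0007143 = 0.001173, so v = 853 mm.
The image is real, inverted and reduced, on the far side of the lens.

853 mm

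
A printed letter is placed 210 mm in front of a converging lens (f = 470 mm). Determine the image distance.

Thin-lens equation: 1/q = 1/f − 1/p = 1/(470.0) − 1/(210) = 0.002128 − 0.004762 = -0.002634, so q = -380 mm.
The image is virtual, upright and enlarged, on the same side as the object.

380 mm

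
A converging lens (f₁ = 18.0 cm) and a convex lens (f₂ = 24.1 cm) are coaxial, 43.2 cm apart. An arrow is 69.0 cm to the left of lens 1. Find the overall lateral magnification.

m = -1.62

Lens 1: 1/d_i1 = 1/(18.0) − 1/(69.0) = 0.04106, so d_i1 = 24.35 cm; m₁ = −d_i1/d_o1 = -0.3529.
d_o2 = 43.2 − (24.35) = 18.85 cm.
Lens 2: 1/d_i2 = 1/(24.1) − 1/(18.85) = -0.01156, so d_i2 = -86.53 cm; m₂ = −d_i2/d_o2 = +4.590.
m = m₁·m₂ = (-0.3529)(+4.590) = -1.62.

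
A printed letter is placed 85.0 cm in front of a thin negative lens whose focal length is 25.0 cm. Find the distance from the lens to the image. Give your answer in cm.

19.3 cm

For a negative lens, f = -25.0 cm.
Thin-lens equation: 1/s_i = 1/f − 1/s_o = 1/(-25.00) − 1/(85.0) = -0.04000 − 0.01176 = -0.05176, so s_i = -19.3 cm.
The image is virtual, upright and reduced, on the same side as the object.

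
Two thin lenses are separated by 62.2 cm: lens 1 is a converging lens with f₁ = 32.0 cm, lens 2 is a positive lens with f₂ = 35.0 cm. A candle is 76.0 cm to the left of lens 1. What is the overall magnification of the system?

m = -0.907

Lens 1: 1/d_i1 = 1/(32.0) − 1/(76.0) = 0.01809, so d_i1 = 55.27 cm; m₁ = −d_i1/d_o1 = -0.7272.
d_o2 = 62.2 − (55.27) = 6.930 cm.
Lens 2: 1/d_i2 = 1/(35.0) − 1/(6.930) = -0.1157, so d_i2 = -8.641 cm; m₂ = −d_i2/d_o2 = +1.247.
m = m₁·m₂ = (-0.7272)(+1.247) = -0.907.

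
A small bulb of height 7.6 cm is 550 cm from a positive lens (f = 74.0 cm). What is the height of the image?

1.18 cm

1/d_i = 1/f − 1/d_o = 1/(74.00) − 1/(550) = 0.01170, so d_i = 85.50 cm.
m = −d_i/d_o = -0.1555.
|h_i| = |m|·h_o = 0.1555 × 7.6 = 1.18 cm. The image is real, inverted and reduced, on the far side of the lens.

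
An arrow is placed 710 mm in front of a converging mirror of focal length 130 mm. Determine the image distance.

Mirror equation: 1/v = 1/f − 1/u = 1/(130.0) − 1/(710) = 0.007692 − 0.001408 = 0.006284, so v = 159 mm.
The image is real, inverted and reduced, in front of the mirror.

159 mm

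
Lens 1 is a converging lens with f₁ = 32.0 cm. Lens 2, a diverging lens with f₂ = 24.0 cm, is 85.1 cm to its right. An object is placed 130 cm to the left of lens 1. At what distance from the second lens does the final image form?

Lens 1: 1/d_i1 = 1/f₁ − 1/d_o1 = 1/(32.0) − 1/(130) = 0.02356, so d_i1 = 42.45 cm.
The intermediate image is 42.45 cm to the right of lens 1, which is 85.1 − (42.45) = 42.65 cm to the left of lens 2, so d_o2 = +42.65 cm.
Lens 2 is diverging, so f₂ = −24.0 cm.
Lens 2: 1/d_i2 = 1/f₂ − 1/d_o2 = 1/(-24.0) − 1/(42.65) = -0.06511, so d_i2 = -15.4 cm.
The final image is virtual, 15.4 cm to the left of lens 2 (overall magnification ≈ -0.12).

15.4 cm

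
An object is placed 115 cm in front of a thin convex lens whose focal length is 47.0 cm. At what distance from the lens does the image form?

79.5 cm

Thin-lens equation: 1/q = 1/f − 1/p = 1/(47.00) − 1/(115) = 0.02128 − 0.008696 = 0.01258, so q = 79.5 cm.
The image is real, inverted and reduced, on the far side of the lens.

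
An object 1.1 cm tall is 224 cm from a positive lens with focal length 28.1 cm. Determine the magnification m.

m = -0.143

1/d_i = 1/f − 1/d_o = 1/(28.10) − 1/(224) = 0.03112, so d_i = 32.13 cm.
m = −d_i/d_o = −(32.13)/(224) = -0.143.
The image is real, inverted and reduced, on the far side of the lens.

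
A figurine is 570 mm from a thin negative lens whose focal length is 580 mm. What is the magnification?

m = +0.504

For a negative lens, f = -580 mm.
1/d_i = 1/f − 1/d_o = 1/(-580.0) − 1/(570) = -0.003479, so d_i = -287.5 mm.
m = −d_i/d_o = −(-287.5)/(570) = +0.504.
The image is virtual, upright and reduced, on the same side as the object.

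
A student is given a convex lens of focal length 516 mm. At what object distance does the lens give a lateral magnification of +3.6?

373 mm

m = −d_i/d_o ⇒ d_i = −m·d_o.
1/f = 1/d_o + 1/d_i = 1/d_o − 1/(m·d_o) = (1 − 1/m)/d_o, so d_o = f(1 − 1/m) = (516.0)(1 − 1/(+3.6)) = 373 mm.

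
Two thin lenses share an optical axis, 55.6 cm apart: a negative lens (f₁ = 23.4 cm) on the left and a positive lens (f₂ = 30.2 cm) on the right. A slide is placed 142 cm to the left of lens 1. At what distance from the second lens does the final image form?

Lens 1 is diverging, so f₁ = −23.4 cm.
Lens 1: 1/d_i1 = 1/f₁ − 1/d_o1 = 1/(-23.4) − 1/(142) = -0.04978, so d_i1 = -20.09 cm.
The intermediate image is 20.09 cm to the left of lens 1 (virtual), which is 55.6 − (-20.09) = 75.69 cm to the left of lens 2, so d_o2 = +75.69 cm.
Lens 2: 1/d_i2 = 1/f₂ − 1/d_o2 = 1/(30.2) − 1/(75.69) = 0.01990, so d_i2 = 50.2 cm.
The final image is real, 50.2 cm to the right of lens 2 (overall magnification ≈ -0.094).

50.2 cm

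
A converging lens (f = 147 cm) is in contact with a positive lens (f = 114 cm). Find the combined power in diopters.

P₁ = 1/f₁ = 1/(1.47 m) = +0.6803 D; P₂ = 1/f₂ = 1/(1.14 m) = +0.8772 D.
For thin lenses in contact, P = P₁ + P₂ = (+0.6803) + (+0.8772) = +1.56 D.

P = +1.56 D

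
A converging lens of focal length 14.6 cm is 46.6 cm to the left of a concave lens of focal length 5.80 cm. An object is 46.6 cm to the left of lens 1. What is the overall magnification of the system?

m = -0.0850

Lens 1: 1/d_i1 = 1/(14.6) − 1/(46.6) = 0.04703, so d_i1 = 21.26 cm; m₁ = −d_i1/d_o1 = -0.4562.
d_o2 = 46.6 − (21.26) = 25.34 cm.
f₂ = −5.80 cm (diverging).
Lens 2: 1/d_i2 = 1/(-5.80) − 1/(25.34) = -0.2119, so d_i2 = -4.720 cm; m₂ = −d_i2/d_o2 = +0.1863.
m = m₁·m₂ = (-0.4562)(+0.1863) = -0.0850.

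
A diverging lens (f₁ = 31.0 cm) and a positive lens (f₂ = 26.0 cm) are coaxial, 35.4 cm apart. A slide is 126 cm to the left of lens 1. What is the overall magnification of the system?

m = -0.150

f₁ = −31.0 cm (diverging).
Lens 1: 1/d_i1 = 1/(-31.0) − 1/(126) = -0.04019, so d_i1 = -24.88 cm; m₁ = −d_i1/d_o1 = +0.1975.
d_o2 = 35.4 − (-24.88) = 60.28 cm.
Lens 2: 1/d_i2 = 1/(26.0) − 1/(60.28) = 0.02187, so d_i2 = 45.72 cm; m₂ = −d_i2/d_o2 = -0.7585.
m = m₁·m₂ = (+0.1975)(-0.7585) = -0.150.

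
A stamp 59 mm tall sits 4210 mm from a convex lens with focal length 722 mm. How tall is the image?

1/d_i = 1/f − 1/d_o = 1/(722.0) − 1/(4210) = 0.001148, so d_i = 871.5 mm.
m = −d_i/d_o = -0.2070.
|h_i| = |m|·h_o = 0.2070 × 59 = 12.2 mm. The image is real, inverted and reduced, on the far side of the lens.

12.2 mm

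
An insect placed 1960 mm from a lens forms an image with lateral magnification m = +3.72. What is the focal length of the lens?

m = −d_i/d_o ⇒ d_i = −m·d_o = −(+3.72)·(1960) = -7291 mm.
1/f = 1/d_o + 1/d_i = 1/(1960) + 1/(-7291) = 0.0003730, so f = 2680 mm.
Since f is positive, the lens is converging.

f = 2680 mm (converging)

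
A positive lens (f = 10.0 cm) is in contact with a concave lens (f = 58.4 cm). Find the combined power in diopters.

P₁ = 1/f₁ = 1/(0.100 m) = +10.00 D; P₂ = 1/f₂ = 1/(-0.584 m) = -1.712 D.
For thin lenses in contact, P = P₁ + P₂ = (+10.00) + (-1.712) = +8.29 D.

P = +8.29 D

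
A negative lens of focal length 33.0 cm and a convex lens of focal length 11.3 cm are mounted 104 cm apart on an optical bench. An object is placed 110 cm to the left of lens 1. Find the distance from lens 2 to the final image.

12.4 cm

Lens 1 is diverging, so f₁ = −33.0 cm.
Lens 1: 1/d_i1 = 1/f₁ − 1/d_o1 = 1/(-33.0) − 1/(110) = -0.03939, so d_i1 = -25.38 cm.
The intermediate image is 25.38 cm to the left of lens 1 (virtual), which is 104 − (-25.38) = 129.4 cm to the left of lens 2, so d_o2 = +129.4 cm.
Lens 2: 1/d_i2 = 1/f₂ − 1/d_o2 = 1/(11.3) − 1/(129.4) = 0.08077, so d_i2 = 12.4 cm.
The final image is real, 12.4 cm to the right of lens 2 (overall magnification ≈ -0.022).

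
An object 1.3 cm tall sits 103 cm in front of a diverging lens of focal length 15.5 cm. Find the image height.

0.170 cm

For a diverging lens, f = -15.5 cm.
1/d_i = 1/f − 1/d_o = 1/(-15.50) − 1/(103) = -0.07422, so d_i = -13.47 cm.
m = −d_i/d_o = +0.1308.
|h_i| = |m|·h_o = 0.1308 × 1.3 = 0.170 cm. The image is virtual, upright and reduced, on the same side as the object.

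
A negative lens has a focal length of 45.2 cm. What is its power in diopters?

For a negative lens, f = −45.2 cm.
f = -45.2 cm = -0.452 m.
P = 1/f = 1/(-0.452 m) = -2.21 D.

P = -2.21 D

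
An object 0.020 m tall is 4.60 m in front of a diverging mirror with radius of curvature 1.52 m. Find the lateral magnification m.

f = R/2 = 1.52/2 = 0.7600 m; for a diverging mirror, f = -0.7600 m.
1/d_i = 1/f − 1/d_o = 1/(-0.7600) − 1/(4.60) = -1.533, so d_i = -0.6522 m.
m = −d_i/d_o = −(-0.6522)/(4.60) = +0.142.
The image is virtual, upright and reduced, behind the mirror.

m = +0.142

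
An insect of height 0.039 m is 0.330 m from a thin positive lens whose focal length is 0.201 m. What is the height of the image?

1/d_i = 1/f − 1/d_o = 1/(0.2010) − 1/(0.330) = 1.945, so d_i = 0.5142 m.
m = −d_i/d_o = -1.558.
|h_i| = |m|·h_o = 1.558 × 0.039 = 0.0608 m. The image is real, inverted and enlarged, on the far side of the lens.

0.0608 m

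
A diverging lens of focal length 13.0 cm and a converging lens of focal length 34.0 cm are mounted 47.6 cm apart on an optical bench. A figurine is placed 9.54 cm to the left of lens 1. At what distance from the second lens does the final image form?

94.5 cm

Lens 1 is diverging, so f₁ = −13.0 cm.
Lens 1: 1/d_i1 = 1/f₁ − 1/d_o1 = 1/(-13.0) − 1/(9.54) = -0.1817, so d_i1 = -5.502 cm.
The intermediate image is 5.502 cm to the left of lens 1 (virtual), which is 47.6 − (-5.502) = 53.10 cm to the left of lens 2, so d_o2 = +53.10 cm.
Lens 2: 1/d_i2 = 1/f₂ − 1/d_o2 = 1/(34.0) − 1/(53.10) = 0.01058, so d_i2 = 94.5 cm.
The final image is real, 94.5 cm to the right of lens 2 (overall magnification ≈ -1.0).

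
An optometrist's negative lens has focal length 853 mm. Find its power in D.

For a negative lens, f = −853 mm.
f = -85.3 cm = -0.853 m.
P = 1/f = 1/(-0.853 m) = -1.17 D.

P = -1.17 D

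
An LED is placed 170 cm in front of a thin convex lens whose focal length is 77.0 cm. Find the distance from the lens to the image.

141 cm

Lens equation: 1/s_i = 1/f − 1/s_o = 1/(77.00) − 1/(170) = 0.01299 − 0.005882 = 0.007105, so s_i = 141 cm.
The image is real, inverted and reduced, on the far side of the lens.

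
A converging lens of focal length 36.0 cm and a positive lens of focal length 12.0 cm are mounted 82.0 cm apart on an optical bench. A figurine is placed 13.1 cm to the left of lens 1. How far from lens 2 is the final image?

13.6 cm

Lens 1: 1/d_i1 = 1/f₁ − 1/d_o1 = 1/(36.0) − 1/(13.1) = -0.04856, so d_i1 = -20.59 cm.
The intermediate image is 20.59 cm to the left of lens 1 (virtual), which is 82.0 − (-20.59) = 102.6 cm to the left of lens 2, so d_o2 = +102.6 cm.
Lens 2: 1/d_i2 = 1/f₂ − 1/d_o2 = 1/(12.0) − 1/(102.6) = 0.07359, so d_i2 = 13.6 cm.
The final image is real, 13.6 cm to the right of lens 2 (overall magnification ≈ -0.21).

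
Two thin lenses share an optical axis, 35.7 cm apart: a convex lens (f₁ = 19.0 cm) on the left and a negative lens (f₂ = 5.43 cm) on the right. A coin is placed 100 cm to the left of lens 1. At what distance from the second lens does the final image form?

3.76 cm

Lens 1: 1/d_i1 = 1/f₁ − 1/d_o1 = 1/(19.0) − 1/(100) = 0.04263, so d_i1 = 23.46 cm.
The intermediate image is 23.46 cm to the right of lens 1, which is 35.7 − (23.46) = 12.24 cm to the left of lens 2, so d_o2 = +12.24 cm.
Lens 2 is diverging, so f₂ = −5.43 cm.
Lens 2: 1/d_i2 = 1/f₂ − 1/d_o2 = 1/(-5.43) − 1/(12.24) = -0.2659, so d_i2 = -3.76 cm.
The final image is virtual, 3.76 cm to the left of lens 2 (overall magnification ≈ -0.072).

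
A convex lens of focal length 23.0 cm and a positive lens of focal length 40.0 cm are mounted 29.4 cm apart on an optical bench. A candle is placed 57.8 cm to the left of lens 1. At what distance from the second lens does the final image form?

7.21 cm

Lens 1: 1/d_i1 = 1/f₁ − 1/d_o1 = 1/(23.0) − 1/(57.8) = 0.02618, so d_i1 = 38.20 cm.
The intermediate image is 38.20 cm to the right of lens 1, which lies 8.800 cm to the right of lens 2 — a virtual object — so d_o2 = −8.800 cm.
Lens 2: 1/d_i2 = 1/f₂ − 1/d_o2 = 1/(40.0) − 1/(-8.800) = 0.1386, so d_i2 = 7.21 cm.
The final image is real, 7.21 cm to the right of lens 2 (overall magnification ≈ -0.54).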